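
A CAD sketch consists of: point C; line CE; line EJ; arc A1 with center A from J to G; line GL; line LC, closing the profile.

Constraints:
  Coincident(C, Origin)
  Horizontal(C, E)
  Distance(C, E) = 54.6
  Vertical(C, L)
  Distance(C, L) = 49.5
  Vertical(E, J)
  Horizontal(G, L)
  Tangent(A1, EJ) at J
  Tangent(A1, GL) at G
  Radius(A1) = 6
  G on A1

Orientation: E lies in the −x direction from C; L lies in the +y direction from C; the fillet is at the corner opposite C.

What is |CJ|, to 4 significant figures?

69.81

C is at the origin; CE is horizontal with |CE| = 54.6 and E on the −x side, so E = (-54.60, 0.000). C and L share the same x with |CL| = 49.5 and L on the +y side, so L = (0.000, 49.50). The virtual corner opposite C is at (-54.60, 49.50). A1 meets EJ tangentially, so AJ is at right angles to EJ and since A1 is tangent to GL there, AG ⟂ GL, with radius 6.0, so the center A sits 6.0 in from both sides at A = (-48.60, 43.50). That places the tangent points at J = (-54.60, 43.50) on EJ and G = (-48.60, 49.50) on GL. Then |CJ| = |J − C| = 69.81.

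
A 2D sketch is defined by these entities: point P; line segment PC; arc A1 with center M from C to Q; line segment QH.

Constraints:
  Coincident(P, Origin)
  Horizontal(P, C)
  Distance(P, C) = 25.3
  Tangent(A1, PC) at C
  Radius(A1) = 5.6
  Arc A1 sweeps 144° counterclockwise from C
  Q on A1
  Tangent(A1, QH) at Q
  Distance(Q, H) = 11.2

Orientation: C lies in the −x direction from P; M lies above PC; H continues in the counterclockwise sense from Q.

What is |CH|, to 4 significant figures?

17.68

P is at the origin; PC is horizontal with |PC| = 25.3 and C on the −x side, so C = (-25.30, 0.000). A1 meets PC tangentially, so MC is at right angles to PC, so M = C + (0, 5.6) = (-25.30, 5.600). On A1, C sits at bearing -90° from M; a 144° counterclockwise sweep puts Q at bearing 54°, so Q = M + 5.6·(cos 54°, sin 54°) = (-22.01, 10.13). The tangent condition forces MQ to be normal to QH, so QH runs along (−sin 54°, cos 54°); with |QH| = 11.2, H = (-31.07, 16.71). Then |CH| = |H − C| = 17.68.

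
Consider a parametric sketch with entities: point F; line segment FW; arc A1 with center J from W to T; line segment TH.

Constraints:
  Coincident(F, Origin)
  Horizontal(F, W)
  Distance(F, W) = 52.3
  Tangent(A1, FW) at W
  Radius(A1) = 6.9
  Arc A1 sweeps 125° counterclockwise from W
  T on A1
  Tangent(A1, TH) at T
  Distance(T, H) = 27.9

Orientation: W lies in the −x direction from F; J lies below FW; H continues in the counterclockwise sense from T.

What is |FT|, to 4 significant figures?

58.96

F is at the origin; FW is horizontal with |FW| = 52.3 and W on the −x side, so W = (-52.30, 0.000). The tangent condition forces JW to be normal to FW, so J = W + (0, -6.9) = (-52.30, -6.900). On A1, W sits at bearing 90° from J; a 125° counterclockwise sweep puts T at bearing 215°, so T = J + 6.9·(cos 215°, sin 215°) = (-57.95, -10.86). Then |FT| = |T − F| = 58.96.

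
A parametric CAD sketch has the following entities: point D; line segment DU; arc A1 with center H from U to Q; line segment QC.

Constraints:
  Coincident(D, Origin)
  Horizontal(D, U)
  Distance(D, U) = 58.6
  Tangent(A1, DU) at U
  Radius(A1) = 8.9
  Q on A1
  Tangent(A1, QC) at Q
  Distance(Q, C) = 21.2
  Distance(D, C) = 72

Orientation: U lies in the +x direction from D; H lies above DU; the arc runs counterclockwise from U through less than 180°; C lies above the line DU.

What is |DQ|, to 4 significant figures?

68.17

D is at the origin; DU is horizontal with |DU| = 58.6 and U on the +x side, so U = (58.60, 0.000). Tangency of A1 to DU means the radius HU is perpendicular to DU, so H = U + (0, 8.9) = (58.60, 8.900). Since HQ ⟂ QC (tangency), |HC| = √(8.9² + 21.2²) = 22.99 regardless of where Q sits on A1. So C lies on both circle(D, 72.0) and circle(H, 22.99); the above-DU intersection is C = (64.99, 30.99). Q is the foot of the tangent from C: Q = (67.44, 9.928).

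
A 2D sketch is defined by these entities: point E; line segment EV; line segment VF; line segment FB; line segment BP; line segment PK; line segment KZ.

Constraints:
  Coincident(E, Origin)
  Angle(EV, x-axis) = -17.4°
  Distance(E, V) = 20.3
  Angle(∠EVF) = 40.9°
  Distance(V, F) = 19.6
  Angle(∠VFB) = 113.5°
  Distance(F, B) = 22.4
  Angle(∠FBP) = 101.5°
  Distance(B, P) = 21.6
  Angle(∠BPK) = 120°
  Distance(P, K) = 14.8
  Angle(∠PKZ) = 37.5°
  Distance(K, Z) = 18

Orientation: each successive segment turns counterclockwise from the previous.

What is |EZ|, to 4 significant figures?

9.496

∠BPK = 120.0° gives PK at -33.30° from the x-axis; with |PK| = 14.8, K = (-1.973, -22.28). ∠PKZ = 37.5° gives KZ at 109.2° from the x-axis; with |KZ| = 18.0, Z = (-7.892, -5.280). Then |EZ| = |Z − E| = 9.496.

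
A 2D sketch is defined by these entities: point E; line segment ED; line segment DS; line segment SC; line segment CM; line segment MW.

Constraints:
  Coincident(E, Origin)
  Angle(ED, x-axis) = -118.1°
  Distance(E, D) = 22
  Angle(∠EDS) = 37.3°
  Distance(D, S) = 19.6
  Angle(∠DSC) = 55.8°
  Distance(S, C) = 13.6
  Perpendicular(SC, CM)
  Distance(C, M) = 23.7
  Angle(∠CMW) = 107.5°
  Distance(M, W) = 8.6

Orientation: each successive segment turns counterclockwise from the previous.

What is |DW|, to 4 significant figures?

11.54

E is at the origin; ED runs at -118.1° with length 22.0, so D = (-10.36, -19.41). ∠EDS = 37.3° gives DS at 24.60° from the x-axis; with |DS| = 19.6, S = (7.459, -11.25). ∠DSC = 55.8° gives SC at 148.8° from the x-axis; with |SC| = 13.6, C = (-4.174, -4.203). The perpendicularity gives CM at right angles to SC, so CM runs at -121.2°; with |CM| = 23.7, M = (-16.45, -24.47). ∠CMW = 107.5° gives MW at -48.70° from the x-axis; with |MW| = 8.6, W = (-10.78, -30.94). Then |DW| = |W − D| = 11.54.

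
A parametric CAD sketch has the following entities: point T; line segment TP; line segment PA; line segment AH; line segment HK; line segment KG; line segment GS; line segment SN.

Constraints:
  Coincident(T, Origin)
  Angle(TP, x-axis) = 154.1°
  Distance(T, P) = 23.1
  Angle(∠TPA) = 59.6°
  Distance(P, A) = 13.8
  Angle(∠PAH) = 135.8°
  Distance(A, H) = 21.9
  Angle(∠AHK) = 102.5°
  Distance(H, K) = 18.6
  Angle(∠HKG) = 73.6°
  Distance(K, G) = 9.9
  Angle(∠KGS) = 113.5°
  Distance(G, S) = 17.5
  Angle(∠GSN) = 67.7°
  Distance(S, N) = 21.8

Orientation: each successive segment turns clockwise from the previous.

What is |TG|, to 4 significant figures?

4.059

T is at the origin; TP runs at 154.1° with length 23.1, so P = (-20.78, 10.09). ∠TPA = 59.6° gives PA at 33.70° from the x-axis; with |PA| = 13.8, A = (-9.299, 17.75). ∠PAH = 135.8° gives AH at -10.50° from the x-axis; with |AH| = 21.9, H = (12.23, 13.76). ∠AHK = 102.5° gives HK at -88.00° from the x-axis; with |HK| = 18.6, K = (12.88, -4.833). ∠HKG = 73.6° gives KG at 165.6° from the x-axis; with |KG| = 9.9, G = (3.295, -2.371). Then |TG| = |G − T| = 4.059.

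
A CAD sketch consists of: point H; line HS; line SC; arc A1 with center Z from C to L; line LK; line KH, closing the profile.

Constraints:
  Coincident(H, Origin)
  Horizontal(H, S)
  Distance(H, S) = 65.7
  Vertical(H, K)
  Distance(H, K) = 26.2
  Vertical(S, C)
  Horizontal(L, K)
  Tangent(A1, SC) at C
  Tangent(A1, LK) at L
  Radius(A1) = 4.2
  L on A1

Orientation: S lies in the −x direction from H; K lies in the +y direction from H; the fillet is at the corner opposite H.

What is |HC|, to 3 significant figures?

69.3

The virtual corner opposite H is at (-65.7, 26.2). A1 meets SC tangentially, so ZC is at right angles to SC and tangency of A1 to LK means the radius ZL is perpendicular to LK, with radius 4.2, so the center Z sits 4.2 in from both sides at Z = (-61.5, 22.0). That places the tangent points at C = (-65.7, 22.0) on SC and L = (-61.5, 26.2) on LK. Then |HC| = |C − H| = 69.3.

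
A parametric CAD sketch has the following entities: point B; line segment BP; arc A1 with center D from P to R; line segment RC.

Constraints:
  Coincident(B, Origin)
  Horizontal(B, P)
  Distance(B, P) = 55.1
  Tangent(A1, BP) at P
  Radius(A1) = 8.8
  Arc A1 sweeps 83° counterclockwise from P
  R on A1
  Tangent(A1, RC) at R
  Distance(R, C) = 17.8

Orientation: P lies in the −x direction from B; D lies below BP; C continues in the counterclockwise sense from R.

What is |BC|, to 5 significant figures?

70.720

B is at the origin; B and P share the same y with |BP| = 55.1 and P on the −x side, so P = (-55.100, 0.0000). A1 meets BP tangentially, so DP is at right angles to BP, so D = P + (0, -8.8) = (-55.100, -8.8000). On A1, P sits at bearing 90° from D; an 83° counterclockwise sweep puts R at bearing 173°, so R = D + 8.8·(cos 173°, sin 173°) = (-63.834, -7.7275). The tangent condition forces DR to be normal to RC, so RC runs along (−sin 173°, cos 173°); with |RC| = 17.8, C = (-66.004, -25.395). Then |BC| = |C − B| = 70.720.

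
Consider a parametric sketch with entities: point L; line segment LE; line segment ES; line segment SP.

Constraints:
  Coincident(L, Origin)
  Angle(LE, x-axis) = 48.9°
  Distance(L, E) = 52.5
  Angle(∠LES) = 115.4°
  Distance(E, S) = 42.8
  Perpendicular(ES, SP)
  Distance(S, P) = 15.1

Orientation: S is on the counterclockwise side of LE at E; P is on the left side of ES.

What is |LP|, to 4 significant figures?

72.88

L is at the origin; LE runs at 48.9° with length 52.5, so E = 52.5·(cos 48.9°, sin 48.9°) = (34.51, 39.56). ∠LES = 115.4°, so ES runs at 48.9° + (180° − 115.4°) = 113.5° from the x-axis; with |ES| = 42.8, S = E + 42.8·(cos 113.5°, sin 113.5°) = (17.45, 78.81). ES is perpendicular to SP; with |SP| = 15.1 on the left of ES, P = S + 15.1·(-0.9171, -0.3987) = (3.598, 72.79). Then |LP| = |P − L| = 72.88.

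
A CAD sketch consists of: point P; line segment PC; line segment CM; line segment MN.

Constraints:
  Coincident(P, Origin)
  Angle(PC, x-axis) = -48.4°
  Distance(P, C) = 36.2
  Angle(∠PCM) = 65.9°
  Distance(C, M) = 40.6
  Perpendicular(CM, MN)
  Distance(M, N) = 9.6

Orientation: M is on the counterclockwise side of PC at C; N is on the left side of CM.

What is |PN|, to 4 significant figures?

34.87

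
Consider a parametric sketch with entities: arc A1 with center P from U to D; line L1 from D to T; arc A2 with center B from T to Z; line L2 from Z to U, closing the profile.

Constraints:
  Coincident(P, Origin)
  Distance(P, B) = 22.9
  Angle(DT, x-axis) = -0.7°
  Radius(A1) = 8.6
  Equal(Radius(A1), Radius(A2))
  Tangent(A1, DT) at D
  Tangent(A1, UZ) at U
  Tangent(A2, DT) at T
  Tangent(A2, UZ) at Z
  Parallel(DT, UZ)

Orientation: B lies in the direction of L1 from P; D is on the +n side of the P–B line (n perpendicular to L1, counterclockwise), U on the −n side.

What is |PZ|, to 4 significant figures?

24.46

The slot axis is L1's direction at -0.7°, so u = (cos -0.7°, sin -0.7°) = (0.9999, -0.01222) and n = (−sin -0.7°, cos -0.7°) = (0.01222, 0.9999). P is at the origin and B lies 22.9 along u from P, so B = 22.9·u = (22.90, -0.2798). Tangency of A1 to both parallel lines with radius 8.6 puts D and U at P ± 8.6·n: D = (0.1051, 8.599), U = (-0.1051, -8.599). Equal radii place T and Z the same way about B: T = B + 8.6·n = (23.00, 8.320), Z = B − 8.6·n = (22.79, -8.879). Then |PZ| = |Z − P| = 24.46.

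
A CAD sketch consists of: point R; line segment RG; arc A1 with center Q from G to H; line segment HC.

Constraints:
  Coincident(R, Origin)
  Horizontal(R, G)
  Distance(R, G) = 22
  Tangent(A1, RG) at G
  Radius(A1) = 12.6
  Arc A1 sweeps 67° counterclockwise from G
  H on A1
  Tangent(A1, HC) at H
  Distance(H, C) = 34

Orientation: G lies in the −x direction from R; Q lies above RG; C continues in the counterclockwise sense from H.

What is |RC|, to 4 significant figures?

39.08

On A1, G sits at bearing -90° from Q; a 67° counterclockwise sweep puts H at bearing -23°, so H = Q + 12.6·(cos -23°, sin -23°) = (-10.40, 7.677). The tangent condition forces QH to be normal to HC, so HC runs along (−sin -23°, cos -23°); with |HC| = 34.0, C = (2.883, 38.97). Then |RC| = |C − R| = 39.08.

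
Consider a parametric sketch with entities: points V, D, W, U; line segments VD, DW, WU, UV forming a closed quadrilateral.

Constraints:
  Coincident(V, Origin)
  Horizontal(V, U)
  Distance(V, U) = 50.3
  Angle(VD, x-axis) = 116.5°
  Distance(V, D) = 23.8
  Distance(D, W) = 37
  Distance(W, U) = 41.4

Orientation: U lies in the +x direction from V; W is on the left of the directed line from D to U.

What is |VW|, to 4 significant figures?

40.78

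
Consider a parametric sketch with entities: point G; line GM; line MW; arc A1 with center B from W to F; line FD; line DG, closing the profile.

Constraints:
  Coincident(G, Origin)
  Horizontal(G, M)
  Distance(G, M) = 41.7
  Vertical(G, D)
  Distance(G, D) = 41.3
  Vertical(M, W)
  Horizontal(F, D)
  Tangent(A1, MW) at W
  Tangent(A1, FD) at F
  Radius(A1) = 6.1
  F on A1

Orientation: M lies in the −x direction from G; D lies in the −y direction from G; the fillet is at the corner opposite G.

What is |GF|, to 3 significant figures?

54.5

G is at the origin; G and M share the same y with |GM| = 41.7 and M on the −x side, so M = (-41.7, 0.00). GD is vertical with |GD| = 41.3 and D on the −y side, so D = (0.00, -41.3). The virtual corner opposite G is at (-41.7, -41.3). Tangency of A1 to MW means the radius BW is perpendicular to MW and tangency of A1 to FD means the radius BF is perpendicular to FD, with radius 6.1, so the center B sits 6.1 in from both sides at B = (-35.6, -35.2). That places the tangent points at W = (-41.7, -35.2) on MW and F = (-35.6, -41.3) on FD. Then |GF| = |F − G| = 54.5.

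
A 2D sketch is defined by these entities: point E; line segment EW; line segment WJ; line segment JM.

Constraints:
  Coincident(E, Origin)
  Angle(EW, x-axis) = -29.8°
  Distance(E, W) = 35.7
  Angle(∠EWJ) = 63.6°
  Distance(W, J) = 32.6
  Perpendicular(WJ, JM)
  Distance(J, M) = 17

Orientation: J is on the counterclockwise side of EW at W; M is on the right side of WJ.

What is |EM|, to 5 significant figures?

51.754

E is at the origin; EW runs at -29.8° with length 35.7, so W = 35.7·(cos -29.8°, sin -29.8°) = (30.979, -17.742). ∠EWJ = 63.6°, so WJ runs at -29.8° + (180° − 63.6°) = 86.600° from the x-axis; with |WJ| = 32.6, J = W + 32.6·(cos 86.600°, sin 86.600°) = (32.913, 14.801). WJ ⟂ JM; with |JM| = 17.0 on the right of WJ, M = J + 17.0·(0.99824, -0.059306) = (49.883, 13.792). Then |EM| = |M − E| = 51.754.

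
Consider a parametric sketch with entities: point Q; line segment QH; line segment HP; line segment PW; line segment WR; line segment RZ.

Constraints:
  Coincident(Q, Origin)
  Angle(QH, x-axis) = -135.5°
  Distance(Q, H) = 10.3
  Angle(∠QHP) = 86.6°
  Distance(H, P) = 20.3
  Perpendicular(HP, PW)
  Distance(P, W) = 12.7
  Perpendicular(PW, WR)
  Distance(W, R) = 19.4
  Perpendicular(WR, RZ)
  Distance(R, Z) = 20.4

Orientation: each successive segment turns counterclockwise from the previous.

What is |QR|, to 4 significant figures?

2.435

HP is perpendicular to PW, so PW runs at 47.90°; with |PW| = 12.7, W = (16.23, -11.41). PW is perpendicular to WR, so WR runs at 137.9°; with |WR| = 19.4, R = (1.836, 1.600). Then |QR| = |R − Q| = 2.435.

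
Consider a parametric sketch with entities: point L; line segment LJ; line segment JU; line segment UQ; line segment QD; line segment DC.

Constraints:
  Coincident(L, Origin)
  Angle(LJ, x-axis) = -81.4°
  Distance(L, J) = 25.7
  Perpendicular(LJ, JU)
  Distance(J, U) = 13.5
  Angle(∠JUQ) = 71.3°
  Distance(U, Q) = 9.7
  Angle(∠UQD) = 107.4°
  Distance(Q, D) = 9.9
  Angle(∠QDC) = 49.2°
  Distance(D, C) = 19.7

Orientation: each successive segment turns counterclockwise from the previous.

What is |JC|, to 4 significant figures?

14.82

L is at the origin; LJ runs at -81.4° with length 25.7, so J = (3.843, -25.41). The perpendicularity gives JU at right angles to LJ, so JU runs at 8.600°; with |JU| = 13.5, U = (17.19, -23.39). ∠JUQ = 71.3° gives UQ at 117.3° from the x-axis; with |UQ| = 9.7, Q = (12.74, -14.77). ∠UQD = 107.4° gives QD at -170.1° from the x-axis; with |QD| = 9.9, D = (2.990, -16.47). ∠QDC = 49.2° gives DC at -39.30° from the x-axis; with |DC| = 19.7, C = (18.23, -28.95). Then |JC| = |C − J| = 14.82.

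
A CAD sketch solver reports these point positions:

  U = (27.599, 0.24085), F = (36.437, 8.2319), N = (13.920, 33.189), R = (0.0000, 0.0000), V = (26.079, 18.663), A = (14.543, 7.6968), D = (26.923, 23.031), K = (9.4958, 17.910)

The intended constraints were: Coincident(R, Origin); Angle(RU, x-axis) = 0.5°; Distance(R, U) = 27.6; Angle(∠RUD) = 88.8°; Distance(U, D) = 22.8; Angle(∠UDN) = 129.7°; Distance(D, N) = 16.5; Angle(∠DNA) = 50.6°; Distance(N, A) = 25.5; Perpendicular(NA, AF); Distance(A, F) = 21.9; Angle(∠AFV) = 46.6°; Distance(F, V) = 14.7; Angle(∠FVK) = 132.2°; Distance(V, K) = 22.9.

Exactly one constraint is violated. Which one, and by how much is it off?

Distance(V, K) = 22.9 — off by 6.30.

R = (0.00, 0.00) ✓; RU at 0.5000° ✓; |RU| = 27.60 ✓; ∠RUD = 88.80° ✓; |UD| = 22.80 ✓; ∠UDN = 129.7° ✓; |DN| = 16.50 ✓; ∠DNA = 50.60° ✓; |NA| = 25.50 ✓; ∠(NA, AF) = 90.00° ✓; |AF| = 21.90 ✓; ∠AFV = 46.60° ✓; |FV| = 14.70 ✓; ∠FVK = 132.2° ✓; |VK| = 16.60 ✗.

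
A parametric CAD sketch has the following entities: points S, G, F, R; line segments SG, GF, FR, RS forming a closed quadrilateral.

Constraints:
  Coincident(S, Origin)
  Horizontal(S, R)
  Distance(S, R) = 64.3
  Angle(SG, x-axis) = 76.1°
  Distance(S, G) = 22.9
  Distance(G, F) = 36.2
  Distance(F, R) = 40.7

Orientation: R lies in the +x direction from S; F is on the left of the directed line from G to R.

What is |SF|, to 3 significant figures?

51.8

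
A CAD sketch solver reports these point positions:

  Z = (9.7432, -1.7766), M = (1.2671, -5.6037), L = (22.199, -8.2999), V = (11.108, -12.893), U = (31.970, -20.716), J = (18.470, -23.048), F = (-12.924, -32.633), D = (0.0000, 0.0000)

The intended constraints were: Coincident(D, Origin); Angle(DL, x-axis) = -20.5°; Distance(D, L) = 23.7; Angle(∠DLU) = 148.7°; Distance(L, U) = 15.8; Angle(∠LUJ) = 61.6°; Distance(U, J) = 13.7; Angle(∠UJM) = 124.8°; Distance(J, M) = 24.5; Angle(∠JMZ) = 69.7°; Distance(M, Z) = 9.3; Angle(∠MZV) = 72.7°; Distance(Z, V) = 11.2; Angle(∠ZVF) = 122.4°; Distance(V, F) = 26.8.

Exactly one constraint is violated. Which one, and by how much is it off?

Distance(V, F) = 26.8 — off by 4.30.

D = (0.00, 0.00) ✓; DL at -20.50° ✓; |DL| = 23.70 ✓; ∠DLU = 148.7° ✓; |LU| = 15.80 ✓; ∠LUJ = 61.60° ✓; |UJ| = 13.70 ✓; ∠UJM = 124.8° ✓; |JM| = 24.50 ✓; ∠JMZ = 69.70° ✓; |MZ| = 9.300 ✓; ∠MZV = 72.70° ✓; |ZV| = 11.20 ✓; ∠ZVF = 122.4° ✓; |VF| = 31.10 ✗.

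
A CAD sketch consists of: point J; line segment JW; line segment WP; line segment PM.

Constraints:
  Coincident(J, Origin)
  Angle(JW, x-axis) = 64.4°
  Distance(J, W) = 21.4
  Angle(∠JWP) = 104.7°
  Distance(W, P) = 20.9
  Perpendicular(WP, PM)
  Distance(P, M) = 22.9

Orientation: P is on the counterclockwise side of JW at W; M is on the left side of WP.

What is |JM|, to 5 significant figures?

26.422

J is at the origin; JW runs at 64.4° with length 21.4, so W = 21.4·(cos 64.4°, sin 64.4°) = (9.2466, 19.299). ∠JWP = 104.7°, so WP runs at 64.4° + (180° − 104.7°) = 139.70° from the x-axis; with |WP| = 20.9, P = W + 20.9·(cos 139.70°, sin 139.70°) = (-6.6931, 32.817). WP ⟂ PM; with |PM| = 22.9 on the left of WP, M = P + 22.9·(-0.64679, -0.76267) = (-21.505, 15.352). Then |JM| = |M − J| = 26.422.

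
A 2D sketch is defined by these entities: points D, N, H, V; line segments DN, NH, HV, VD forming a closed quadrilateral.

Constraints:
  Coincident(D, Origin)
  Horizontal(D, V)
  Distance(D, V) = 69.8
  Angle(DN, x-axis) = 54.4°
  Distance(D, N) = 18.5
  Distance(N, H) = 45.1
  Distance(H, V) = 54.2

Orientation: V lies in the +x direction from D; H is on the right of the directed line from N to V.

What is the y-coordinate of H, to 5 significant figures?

-28.216

D is at the origin; DV is horizontal with |DV| = 69.8 and V in +x, so V = (69.8, 0). DN runs at 54.4° with |DN| = 18.5, so N = (10.769, 15.042). H is determined by |NH| = 45.1 and |HV| = 54.2 together: it lies at the intersection of circle(N, 45.1) and circle(V, 54.2). With |NV| = 60.917, the foot of the radical line on NV is 23.042 from N and the perpendicular offset is √(45.1² − 23.042²) = 38.770. Taking the right-of-NV solution: H = (23.524, -28.216).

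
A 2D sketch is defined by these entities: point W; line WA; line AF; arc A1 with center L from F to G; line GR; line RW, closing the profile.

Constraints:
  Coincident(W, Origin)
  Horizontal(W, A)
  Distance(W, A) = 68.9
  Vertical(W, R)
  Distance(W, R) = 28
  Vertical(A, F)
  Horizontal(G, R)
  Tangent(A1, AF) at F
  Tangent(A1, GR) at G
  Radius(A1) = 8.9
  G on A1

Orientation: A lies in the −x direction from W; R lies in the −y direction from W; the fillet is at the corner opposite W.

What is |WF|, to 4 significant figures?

71.50

The virtual corner opposite W is at (-68.90, -28.00). A1 meets AF tangentially, so LF is at right angles to AF and the tangent condition forces LG to be normal to GR, with radius 8.9, so the center L sits 8.9 in from both sides at L = (-60.00, -19.10). That places the tangent points at F = (-68.90, -19.10) on AF and G = (-60.00, -28.00) on GR. Then |WF| = |F − W| = 71.50.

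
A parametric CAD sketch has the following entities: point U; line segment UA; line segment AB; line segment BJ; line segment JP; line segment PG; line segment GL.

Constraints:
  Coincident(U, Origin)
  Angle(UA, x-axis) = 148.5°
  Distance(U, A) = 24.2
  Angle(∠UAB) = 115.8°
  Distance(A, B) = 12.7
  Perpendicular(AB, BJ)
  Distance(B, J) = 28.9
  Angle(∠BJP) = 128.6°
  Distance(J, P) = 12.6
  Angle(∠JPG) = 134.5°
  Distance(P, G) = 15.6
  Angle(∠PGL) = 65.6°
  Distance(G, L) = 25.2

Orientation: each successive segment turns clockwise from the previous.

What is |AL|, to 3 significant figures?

13.4

U is at the origin; UA runs at 148.5° with length 24.2, so A = (-20.6, 12.6). ∠UAB = 115.8° gives AB at 84.3° from the x-axis; with |AB| = 12.7, B = (-19.4, 25.3). AB ⟂ BJ, so BJ runs at -5.70°; with |BJ| = 28.9, J = (9.38, 22.4). ∠BJP = 128.6° gives JP at -57.1° from the x-axis; with |JP| = 12.6, P = (16.2, 11.8). ∠JPG = 134.5° gives PG at -103° from the x-axis; with |PG| = 15.6, G = (12.8, -3.39). ∠PGL = 65.6° gives GL at 143° from the x-axis; with |GL| = 25.2, L = (-7.30, 11.8). Then |AL| = |L − A| = 13.4.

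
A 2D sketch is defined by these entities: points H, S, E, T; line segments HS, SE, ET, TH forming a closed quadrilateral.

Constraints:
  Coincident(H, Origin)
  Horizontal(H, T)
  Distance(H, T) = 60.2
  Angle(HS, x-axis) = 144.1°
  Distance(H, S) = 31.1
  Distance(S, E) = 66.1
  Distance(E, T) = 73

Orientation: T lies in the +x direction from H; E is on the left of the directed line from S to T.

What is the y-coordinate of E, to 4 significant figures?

63.05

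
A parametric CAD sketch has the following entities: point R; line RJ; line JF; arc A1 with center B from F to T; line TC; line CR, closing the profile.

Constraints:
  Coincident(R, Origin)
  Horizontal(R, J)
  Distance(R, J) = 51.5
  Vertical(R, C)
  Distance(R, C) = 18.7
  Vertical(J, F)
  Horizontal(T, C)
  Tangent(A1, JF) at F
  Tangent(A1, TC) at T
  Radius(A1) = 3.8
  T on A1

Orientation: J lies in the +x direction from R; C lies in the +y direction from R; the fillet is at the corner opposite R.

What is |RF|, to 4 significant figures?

53.61

R is at the origin; RJ is horizontal with |RJ| = 51.5 and J on the +x side, so J = (51.50, 0.000). RC is vertical with |RC| = 18.7 and C on the +y side, so C = (0.000, 18.70). The virtual corner opposite R is at (51.50, 18.70). The tangent condition forces BF to be normal to JF and tangency of A1 to TC means the radius BT is perpendicular to TC, with radius 3.8, so the center B sits 3.8 in from both sides at B = (47.70, 14.90). That places the tangent points at F = (51.50, 14.90) on JF and T = (47.70, 18.70) on TC. Then |RF| = |F − R| = 53.61.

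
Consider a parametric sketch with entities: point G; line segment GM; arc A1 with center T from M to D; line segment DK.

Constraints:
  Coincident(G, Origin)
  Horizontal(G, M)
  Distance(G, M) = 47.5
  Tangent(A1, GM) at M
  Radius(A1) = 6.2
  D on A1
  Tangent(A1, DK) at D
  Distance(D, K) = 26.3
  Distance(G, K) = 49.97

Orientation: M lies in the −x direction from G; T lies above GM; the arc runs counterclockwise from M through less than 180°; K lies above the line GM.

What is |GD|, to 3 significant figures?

41.7

G is at the origin; G and M share the same y with |GM| = 47.5 and M on the −x side, so M = (-47.5, 0.00). Tangency of A1 to GM means the radius TM is perpendicular to GM, so T = M + (0, 6.2) = (-47.5, 6.20). Since TD ⟂ DK (tangency), |TK| = √(6.2² + 26.3²) = 27.0 regardless of where D sits on A1. So K lies on both circle(G, 49.97) and circle(T, 27.0); the above-GM intersection is K = (-38.6, 31.7). D is the foot of the tangent from K: D = (-41.3, 5.56).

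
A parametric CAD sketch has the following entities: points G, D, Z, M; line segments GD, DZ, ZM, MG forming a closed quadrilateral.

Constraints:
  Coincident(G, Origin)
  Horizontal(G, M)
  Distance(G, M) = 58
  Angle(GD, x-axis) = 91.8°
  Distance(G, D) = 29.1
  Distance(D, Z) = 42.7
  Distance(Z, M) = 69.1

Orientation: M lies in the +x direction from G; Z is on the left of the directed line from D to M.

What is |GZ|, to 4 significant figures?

67.17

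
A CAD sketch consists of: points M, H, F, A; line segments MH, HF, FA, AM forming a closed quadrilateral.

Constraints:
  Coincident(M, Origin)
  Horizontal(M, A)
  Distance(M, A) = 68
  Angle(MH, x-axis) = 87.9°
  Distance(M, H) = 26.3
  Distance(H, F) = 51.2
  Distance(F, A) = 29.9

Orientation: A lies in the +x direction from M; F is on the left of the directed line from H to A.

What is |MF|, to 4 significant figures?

57.99

M is at the origin; M and A share the same y with |MA| = 68.0 and A in +x, so A = (68.0, 0). MH runs at 87.9° with |MH| = 26.3, so H = (0.9637, 26.28). F is determined by |HF| = 51.2 and |FA| = 29.9 together: it lies at the intersection of circle(H, 51.2) and circle(A, 29.9). With |HA| = 72.00, the foot of the radical line on HA is 48.00 from H and the perpendicular offset is √(51.2² − 48.00²) = 17.82. Taking the left-of-HA solution: F = (52.16, 25.36).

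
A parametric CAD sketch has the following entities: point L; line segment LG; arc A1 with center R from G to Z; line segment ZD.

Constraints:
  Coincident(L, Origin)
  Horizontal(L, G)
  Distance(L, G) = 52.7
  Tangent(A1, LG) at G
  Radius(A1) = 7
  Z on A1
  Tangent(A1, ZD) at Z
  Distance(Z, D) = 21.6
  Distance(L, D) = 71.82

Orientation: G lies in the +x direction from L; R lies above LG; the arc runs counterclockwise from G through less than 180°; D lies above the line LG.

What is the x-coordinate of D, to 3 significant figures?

67.7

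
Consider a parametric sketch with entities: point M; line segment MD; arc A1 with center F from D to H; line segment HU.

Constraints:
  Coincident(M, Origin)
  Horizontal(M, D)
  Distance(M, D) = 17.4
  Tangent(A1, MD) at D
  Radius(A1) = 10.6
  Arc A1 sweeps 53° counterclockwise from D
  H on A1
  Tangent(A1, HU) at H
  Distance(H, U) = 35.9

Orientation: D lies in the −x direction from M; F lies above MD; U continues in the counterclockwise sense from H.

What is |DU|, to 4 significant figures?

44.57

M is at the origin; M and D share the same y with |MD| = 17.4 and D on the −x side, so D = (-17.40, 0.000). A1 meets MD tangentially, so FD is at right angles to MD, so F = D + (0, 10.6) = (-17.40, 10.60). On A1, D sits at bearing -90° from F; a 53° counterclockwise sweep puts H at bearing -37°, so H = F + 10.6·(cos -37°, sin -37°) = (-8.934, 4.221). A1 meets HU tangentially, so FH is at right angles to HU, so HU runs along (−sin -37°, cos -37°); with |HU| = 35.9, U = (12.67, 32.89). Then |DU| = |U − D| = 44.57.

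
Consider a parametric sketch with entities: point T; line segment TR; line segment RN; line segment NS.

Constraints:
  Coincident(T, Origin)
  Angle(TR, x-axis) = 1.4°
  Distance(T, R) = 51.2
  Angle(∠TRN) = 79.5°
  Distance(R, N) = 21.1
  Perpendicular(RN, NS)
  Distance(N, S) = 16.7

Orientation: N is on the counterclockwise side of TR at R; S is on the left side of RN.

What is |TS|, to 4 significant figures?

35.64

T is at the origin; TR runs at 1.4° with length 51.2, so R = 51.2·(cos 1.4°, sin 1.4°) = (51.18, 1.251). ∠TRN = 79.5°, so RN runs at 1.4° + (180° − 79.5°) = 101.9° from the x-axis; with |RN| = 21.1, N = R + 21.1·(cos 101.9°, sin 101.9°) = (46.83, 21.90). The perpendicularity gives NS at right angles to RN; with |NS| = 16.7 on the left of RN, S = N + 16.7·(-0.9785, -0.2062) = (30.49, 18.45). Then |TS| = |S − T| = 35.64.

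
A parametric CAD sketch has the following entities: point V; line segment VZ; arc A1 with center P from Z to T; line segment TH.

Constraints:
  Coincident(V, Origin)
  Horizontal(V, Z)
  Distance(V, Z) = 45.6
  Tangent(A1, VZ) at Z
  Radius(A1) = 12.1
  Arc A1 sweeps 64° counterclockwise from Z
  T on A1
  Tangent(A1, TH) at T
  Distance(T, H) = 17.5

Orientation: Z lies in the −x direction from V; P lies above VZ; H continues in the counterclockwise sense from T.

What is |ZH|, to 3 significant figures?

29.2

On A1, Z sits at bearing -90° from P; a 64° counterclockwise sweep puts T at bearing -26°, so T = P + 12.1·(cos -26°, sin -26°) = (-34.7, 6.80). The tangent condition forces PT to be normal to TH, so TH runs along (−sin -26°, cos -26°); with |TH| = 17.5, H = (-27.1, 22.5). Then |ZH| = |H − Z| = 29.2.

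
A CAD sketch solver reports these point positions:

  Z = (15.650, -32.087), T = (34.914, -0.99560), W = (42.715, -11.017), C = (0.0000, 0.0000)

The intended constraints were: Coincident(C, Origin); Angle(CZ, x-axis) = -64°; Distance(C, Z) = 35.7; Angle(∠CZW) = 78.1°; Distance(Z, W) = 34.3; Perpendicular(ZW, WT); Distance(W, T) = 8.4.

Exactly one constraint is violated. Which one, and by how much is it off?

Distance(W, T) = 8.4 — off by 4.30.

C = (0.00, 0.00) ✓; CZ at -64.00° ✓; |CZ| = 35.70 ✓; ∠CZW = 78.10° ✓; |ZW| = 34.30 ✓; ∠(ZW, WT) = 90.00° ✓; |WT| = 12.70 ✗.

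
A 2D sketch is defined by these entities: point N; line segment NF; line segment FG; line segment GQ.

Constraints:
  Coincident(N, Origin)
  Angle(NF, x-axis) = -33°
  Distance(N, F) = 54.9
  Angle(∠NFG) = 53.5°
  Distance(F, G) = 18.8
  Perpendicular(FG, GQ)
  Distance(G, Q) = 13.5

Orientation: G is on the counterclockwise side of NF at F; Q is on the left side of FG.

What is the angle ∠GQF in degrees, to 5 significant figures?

54.318°

∠NFG = 53.5°, so FG runs at -33.0° + (180° − 53.5°) = 93.500° from the x-axis; with |FG| = 18.8, G = F + 18.8·(cos 93.500°, sin 93.500°) = (44.895, -11.136). The perpendicularity gives GQ at right angles to FG; with |GQ| = 13.5 on the left of FG, Q = G + 13.5·(-0.99813, -0.061049) = (31.420, -11.960). Then cos ∠GQF = QG·QF / (|QG||QF|), giving 54.318°.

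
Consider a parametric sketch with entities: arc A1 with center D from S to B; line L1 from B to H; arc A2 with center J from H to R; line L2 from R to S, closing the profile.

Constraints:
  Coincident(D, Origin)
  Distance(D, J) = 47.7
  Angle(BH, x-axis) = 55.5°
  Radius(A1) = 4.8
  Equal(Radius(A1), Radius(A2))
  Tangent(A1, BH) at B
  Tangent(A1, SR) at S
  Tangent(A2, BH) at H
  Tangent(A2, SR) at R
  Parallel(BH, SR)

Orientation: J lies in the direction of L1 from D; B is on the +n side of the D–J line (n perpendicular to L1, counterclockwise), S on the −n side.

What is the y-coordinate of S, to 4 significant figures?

-2.719

The slot axis is L1's direction at 55.5°, so u = (cos 55.5°, sin 55.5°) = (0.5664, 0.8241) and n = (−sin 55.5°, cos 55.5°) = (-0.8241, 0.5664). D is at the origin and J lies 47.7 along u from D, so J = 47.7·u = (27.02, 39.31). Tangency of A1 to both parallel lines with radius 4.8 puts B and S at D ± 4.8·n: B = (-3.956, 2.719), S = (3.956, -2.719). So S.y = -2.719.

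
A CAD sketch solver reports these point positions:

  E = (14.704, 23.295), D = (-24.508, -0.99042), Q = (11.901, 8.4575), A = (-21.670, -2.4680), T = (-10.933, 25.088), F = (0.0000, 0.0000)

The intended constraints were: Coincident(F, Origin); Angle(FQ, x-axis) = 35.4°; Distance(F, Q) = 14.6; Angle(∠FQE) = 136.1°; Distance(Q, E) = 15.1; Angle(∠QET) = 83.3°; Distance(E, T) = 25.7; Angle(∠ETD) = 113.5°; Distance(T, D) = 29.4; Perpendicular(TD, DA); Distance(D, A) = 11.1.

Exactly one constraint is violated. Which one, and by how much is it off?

Distance(D, A) = 11.1 — off by 7.90.

F = (0.00, 0.00) ✓; FQ at 35.40° ✓; |FQ| = 14.60 ✓; ∠FQE = 136.1° ✓; |QE| = 15.10 ✓; ∠QET = 83.30° ✓; |ET| = 25.70 ✓; ∠ETD = 113.5° ✓; |TD| = 29.40 ✓; ∠(TD, DA) = 90.00° ✓; |DA| = 3.200 ✗.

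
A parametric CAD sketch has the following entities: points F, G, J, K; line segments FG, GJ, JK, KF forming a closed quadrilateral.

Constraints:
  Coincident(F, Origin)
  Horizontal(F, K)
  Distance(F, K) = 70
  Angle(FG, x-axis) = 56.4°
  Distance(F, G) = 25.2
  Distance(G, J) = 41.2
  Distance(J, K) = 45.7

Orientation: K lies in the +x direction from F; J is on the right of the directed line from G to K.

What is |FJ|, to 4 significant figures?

33.08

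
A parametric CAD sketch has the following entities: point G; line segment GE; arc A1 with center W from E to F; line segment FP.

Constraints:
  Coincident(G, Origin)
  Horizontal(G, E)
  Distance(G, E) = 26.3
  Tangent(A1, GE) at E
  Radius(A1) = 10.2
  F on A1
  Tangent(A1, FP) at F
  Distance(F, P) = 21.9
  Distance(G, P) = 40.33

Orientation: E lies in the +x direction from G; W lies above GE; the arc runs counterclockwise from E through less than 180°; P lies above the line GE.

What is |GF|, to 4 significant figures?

38.17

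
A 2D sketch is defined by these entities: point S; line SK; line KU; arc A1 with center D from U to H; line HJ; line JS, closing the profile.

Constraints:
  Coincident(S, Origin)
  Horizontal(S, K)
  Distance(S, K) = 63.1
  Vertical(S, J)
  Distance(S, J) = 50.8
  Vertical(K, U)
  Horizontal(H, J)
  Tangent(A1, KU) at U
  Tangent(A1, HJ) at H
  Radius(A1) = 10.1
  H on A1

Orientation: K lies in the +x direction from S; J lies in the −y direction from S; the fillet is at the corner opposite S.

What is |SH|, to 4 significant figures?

73.41

S is at the origin; S and K share the same y with |SK| = 63.1 and K on the +x side, so K = (63.10, 0.000). SJ is vertical with |SJ| = 50.8 and J on the −y side, so J = (0.000, -50.80). The virtual corner opposite S is at (63.10, -50.80). Tangency of A1 to KU means the radius DU is perpendicular to KU and A1 meets HJ tangentially, so DH is at right angles to HJ, with radius 10.1, so the center D sits 10.1 in from both sides at D = (53.00, -40.70). That places the tangent points at U = (63.10, -40.70) on KU and H = (53.00, -50.80) on HJ. Then |SH| = |H − S| = 73.41.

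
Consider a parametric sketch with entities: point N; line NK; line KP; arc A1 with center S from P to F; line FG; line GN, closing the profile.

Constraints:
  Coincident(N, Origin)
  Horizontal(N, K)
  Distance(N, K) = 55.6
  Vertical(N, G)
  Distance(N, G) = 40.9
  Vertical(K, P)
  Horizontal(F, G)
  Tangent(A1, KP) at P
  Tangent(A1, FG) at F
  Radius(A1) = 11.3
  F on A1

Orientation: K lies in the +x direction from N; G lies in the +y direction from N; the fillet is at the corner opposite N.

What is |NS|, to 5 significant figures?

53.279

N is at the origin; NK is horizontal with |NK| = 55.6 and K on the +x side, so K = (55.600, 0.0000). NG is vertical with |NG| = 40.9 and G on the +y side, so G = (0.0000, 40.900). The virtual corner opposite N is at (55.600, 40.900). The tangent condition forces SP to be normal to KP and since A1 is tangent to FG there, SF ⟂ FG, with radius 11.3, so the center S sits 11.3 in from both sides at S = (44.300, 29.600). Then |NS| = |S − N| = 53.279.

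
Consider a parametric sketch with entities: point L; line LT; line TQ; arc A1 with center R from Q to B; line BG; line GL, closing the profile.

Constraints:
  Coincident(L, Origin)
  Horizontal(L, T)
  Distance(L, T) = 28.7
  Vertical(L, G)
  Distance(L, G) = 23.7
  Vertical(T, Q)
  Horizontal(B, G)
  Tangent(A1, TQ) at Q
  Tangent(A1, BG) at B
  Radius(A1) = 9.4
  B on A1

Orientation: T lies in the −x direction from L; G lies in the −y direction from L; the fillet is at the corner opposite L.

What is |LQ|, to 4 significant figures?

32.07

The virtual corner opposite L is at (-28.70, -23.70). Since A1 is tangent to TQ there, RQ ⟂ TQ and A1 meets BG tangentially, so RB is at right angles to BG, with radius 9.4, so the center R sits 9.4 in from both sides at R = (-19.30, -14.30). That places the tangent points at Q = (-28.70, -14.30) on TQ and B = (-19.30, -23.70) on BG. Then |LQ| = |Q − L| = 32.07.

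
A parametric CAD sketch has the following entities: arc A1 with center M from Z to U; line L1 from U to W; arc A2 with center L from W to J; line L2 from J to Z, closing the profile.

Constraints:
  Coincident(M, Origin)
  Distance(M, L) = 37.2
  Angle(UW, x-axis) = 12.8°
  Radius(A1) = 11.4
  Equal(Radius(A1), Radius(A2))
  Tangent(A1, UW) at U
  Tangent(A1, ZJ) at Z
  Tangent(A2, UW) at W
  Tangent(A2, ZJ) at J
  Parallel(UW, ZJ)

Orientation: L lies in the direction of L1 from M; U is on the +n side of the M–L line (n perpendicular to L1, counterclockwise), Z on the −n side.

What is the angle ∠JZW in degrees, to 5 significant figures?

31.504°

The slot axis is L1's direction at 12.8°, so u = (cos 12.8°, sin 12.8°) = (0.97515, 0.22155) and n = (−sin 12.8°, cos 12.8°) = (-0.22155, 0.97515). M is at the origin and L lies 37.2 along u from M, so L = 37.2·u = (36.276, 8.2416). Tangency of A1 to both parallel lines with radius 11.4 puts U and Z at M ± 11.4·n: U = (-2.5257, 11.117), Z = (2.5257, -11.117). Equal radii place W and J the same way about L: W = L + 11.4·n = (33.750, 19.358), J = L − 11.4·n = (38.801, -2.8751). Then cos ∠JZW = ZJ·ZW / (|ZJ||ZW|), giving 31.504°.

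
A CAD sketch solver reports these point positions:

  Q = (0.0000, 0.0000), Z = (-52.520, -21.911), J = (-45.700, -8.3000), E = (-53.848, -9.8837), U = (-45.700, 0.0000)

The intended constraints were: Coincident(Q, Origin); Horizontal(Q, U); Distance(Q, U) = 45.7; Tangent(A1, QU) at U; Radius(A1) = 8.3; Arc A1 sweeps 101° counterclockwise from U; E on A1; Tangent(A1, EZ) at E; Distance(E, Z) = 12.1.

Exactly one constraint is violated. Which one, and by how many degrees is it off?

Tangent(A1, EZ) at E — off by 4.70°.

Q = (0.00, 0.00) ✓; Q.y = 0.00, U.y = 0.00 ✓; |QU| = 45.70 ✓; ∠(JU, UQ) = 90.00° ✓; |JU| = 8.300 ✓; bearing(J→E) − bearing(J→U) = 101.0° ✓; |JE| = 8.300 ✓; ∠(JE, EZ) = 94.70° ✗; |EZ| = 12.10 ✓.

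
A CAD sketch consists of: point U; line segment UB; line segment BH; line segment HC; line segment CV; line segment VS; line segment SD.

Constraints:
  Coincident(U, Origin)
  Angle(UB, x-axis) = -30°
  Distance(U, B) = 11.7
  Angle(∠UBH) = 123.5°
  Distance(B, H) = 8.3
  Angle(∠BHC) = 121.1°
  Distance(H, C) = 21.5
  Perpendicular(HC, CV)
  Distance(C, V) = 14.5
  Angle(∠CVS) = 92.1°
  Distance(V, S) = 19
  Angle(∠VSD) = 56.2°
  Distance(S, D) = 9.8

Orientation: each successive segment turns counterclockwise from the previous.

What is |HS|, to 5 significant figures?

15.403

U is at the origin; UB runs at -30.0° with length 11.7, so B = (10.132, -5.8500). ∠UBH = 123.5° gives BH at 26.500° from the x-axis; with |BH| = 8.3, H = (17.560, -2.1466). ∠BHC = 121.1° gives HC at 85.400° from the x-axis; with |HC| = 21.5, C = (19.285, 19.284). HC is perpendicular to CV, so CV runs at 175.40°; with |CV| = 14.5, V = (4.8314, 20.447). ∠CVS = 92.1° gives VS at -96.700° from the x-axis; with |VS| = 19.0, S = (2.6147, 1.5768). Then |HS| = |S − H| = 15.403.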